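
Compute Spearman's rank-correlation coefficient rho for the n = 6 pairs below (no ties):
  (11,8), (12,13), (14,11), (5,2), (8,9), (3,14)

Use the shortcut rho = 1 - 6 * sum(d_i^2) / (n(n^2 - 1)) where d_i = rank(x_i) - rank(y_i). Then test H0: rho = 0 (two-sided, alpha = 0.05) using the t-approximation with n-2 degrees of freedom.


Step 1: Rank x and y separately (midranks; no ties here).
rank(x): 11->4, 12->5, 14->6, 5->2, 8->3, 3->1
rank(y): 8->2, 13->5, 11->4, 2->1, 9->3, 14->6
Step 2: d_i = R_x(i) - R_y(i); compute d_i^2.
  (4-2)^2=4, (5-5)^2=0, (6-4)^2=4, (2-1)^2=1, (3-3)^2=0, (1-6)^2=25
sum(d^2) = 34.
Step 3: rho = 1 - 6*34 / (6*(6^2 - 1)) = 1 - 204/210 = 0.028571.
Step 4: Under H0, t = rho * sqrt((n-2)/(1-rho^2)) = 0.0572 ~ t(4).
Step 5: Two-sided p-value from the t-distribution with 4 df = 0.957155.
Step 6: alpha = 0.05. fail to reject H0.

rho = 0.0286, p = 0.957155, fail to reject H0 at alpha = 0.05.


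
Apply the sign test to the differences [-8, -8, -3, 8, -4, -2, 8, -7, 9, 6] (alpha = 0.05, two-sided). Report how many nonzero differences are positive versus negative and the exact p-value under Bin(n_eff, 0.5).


Step 1: Discard zero differences. Original n = 10; n_eff = number of nonzero differences = 10.
Nonzero differences (with sign): -8, -8, -3, +8, -4, -2, +8, -7, +9, +6
Step 2: Count signs: positive = 4, negative = 6.
Step 3: Under H0: P(positive) = 0.5, so the number of positives S ~ Bin(10, 0.5).
Step 4: Two-sided exact p-value = sum of Bin(10,0.5) probabilities at or below the observed probability = 0.753906.
Step 5: alpha = 0.05. fail to reject H0.

n_eff = 10, pos = 4, neg = 6, p = 0.753906, fail to reject H0.


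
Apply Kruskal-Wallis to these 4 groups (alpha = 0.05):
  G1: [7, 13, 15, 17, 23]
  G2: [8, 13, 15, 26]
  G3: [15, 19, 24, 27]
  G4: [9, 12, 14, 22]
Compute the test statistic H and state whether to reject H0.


Step 1: Combine all N = 17 observations and assign midranks.
sorted (value, group, rank): (7,G1,1), (8,G2,2), (9,G4,3), (12,G4,4), (13,G1,5.5), (13,G2,5.5), (14,G4,7), (15,G1,9), (15,G2,9), (15,G3,9), (17,G1,11), (19,G3,12), (22,G4,13), (23,G1,14), (24,G3,15), (26,G2,16), (27,G3,17)
Step 2: Sum ranks within each group.
R_1 = 40.5 (n_1 = 5)
R_2 = 32.5 (n_2 = 4)
R_3 = 53 (n_3 = 4)
R_4 = 27 (n_4 = 4)
Step 3: H = 12/(N(N+1)) * sum(R_i^2/n_i) - 3(N+1)
     = 12/(17*18) * (40.5^2/5 + 32.5^2/4 + 53^2/4 + 27^2/4) - 3*18
     = 0.039216 * 1476.61 - 54
     = 3.906373.
Step 4: Ties present; correction factor C = 1 - 30/(17^3 - 17) = 0.993873. Corrected H = 3.906373 / 0.993873 = 3.930456.
Step 5: Under H0, H ~ chi^2(3); p-value = 0.269072.
Step 6: alpha = 0.05. fail to reject H0.

H = 3.9305, df = 3, p = 0.269072, fail to reject H0.


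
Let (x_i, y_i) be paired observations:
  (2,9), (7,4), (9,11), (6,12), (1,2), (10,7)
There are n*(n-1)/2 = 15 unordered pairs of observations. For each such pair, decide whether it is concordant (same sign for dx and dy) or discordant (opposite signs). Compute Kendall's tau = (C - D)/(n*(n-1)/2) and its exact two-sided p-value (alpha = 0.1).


Step 1: Enumerate the 15 unordered pairs (i,j) with i<j and classify each by sign(x_j-x_i) * sign(y_j-y_i).
  (1,2):dx=+5,dy=-5->D; (1,3):dx=+7,dy=+2->C; (1,4):dx=+4,dy=+3->C; (1,5):dx=-1,dy=-7->C
  (1,6):dx=+8,dy=-2->D; (2,3):dx=+2,dy=+7->C; (2,4):dx=-1,dy=+8->D; (2,5):dx=-6,dy=-2->C
  (2,6):dx=+3,dy=+3->C; (3,4):dx=-3,dy=+1->D; (3,5):dx=-8,dy=-9->C; (3,6):dx=+1,dy=-4->D
  (4,5):dx=-5,dy=-10->C; (4,6):dx=+4,dy=-5->D; (5,6):dx=+9,dy=+5->C
Step 2: C = 9, D = 6, total pairs = 15.
Step 3: tau = (C - D)/(n(n-1)/2) = (9 - 6)/15 = 0.200000.
Step 4: Exact two-sided p-value (enumerate n! = 720 permutations of y under H0): p = 0.719444.
Step 5: alpha = 0.1. fail to reject H0.

tau_b = 0.2000 (C=9, D=6), p = 0.719444, fail to reject H0.


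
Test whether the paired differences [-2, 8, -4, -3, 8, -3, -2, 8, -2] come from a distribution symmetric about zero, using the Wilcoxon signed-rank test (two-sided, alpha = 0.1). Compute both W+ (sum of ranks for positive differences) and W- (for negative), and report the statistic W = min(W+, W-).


Step 1: Drop any zero differences (none here) and take |d_i|.
|d| = [2, 8, 4, 3, 8, 3, 2, 8, 2]
Step 2: Midrank |d_i| (ties get averaged ranks).
ranks: |2|->2, |8|->8, |4|->6, |3|->4.5, |8|->8, |3|->4.5, |2|->2, |8|->8, |2|->2
Step 3: Attach original signs; sum ranks with positive sign and with negative sign.
W+ = 8 + 8 + 8 = 24
W- = 2 + 6 + 4.5 + 4.5 + 2 + 2 = 21
(Check: W+ + W- = 45 should equal n(n+1)/2 = 45.)
Step 4: Test statistic W = min(W+, W-) = 21.
Step 5: Ties in |d|, so use the tie-corrected normal approximation.
        E[W] = n(n+1)/4 = 9*10/4 = 22.5.
        Tie groups: |d|=2 (t=3), |d|=3 (t=2), |d|=8 (t=3); sum(t^3 - t) = 54.
        Var[W] = n(n+1)(2n+1)/24 - sum(t^3-t)/48 = 1710/24 - 54/48 = 70.125.
        z = (W - E[W]) / sqrt(Var[W]) = (21 - 22.5) / 8.3741 = -0.1791.
        Two-sided p = 2*Phi(z) = 0.857840.
Step 6: alpha = 0.1. fail to reject H0.

W+ = 24, W- = 21, W = min = 21, p = 0.857840, fail to reject H0.


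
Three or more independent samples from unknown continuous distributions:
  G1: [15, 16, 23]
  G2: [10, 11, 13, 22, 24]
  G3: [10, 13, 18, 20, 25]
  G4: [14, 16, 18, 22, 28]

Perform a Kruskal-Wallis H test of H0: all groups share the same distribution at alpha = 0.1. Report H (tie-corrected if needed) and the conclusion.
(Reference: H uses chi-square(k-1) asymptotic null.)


Step 1: Combine all N = 18 observations and assign midranks.
sorted (value, group, rank): (10,G2,1.5), (10,G3,1.5), (11,G2,3), (13,G2,4.5), (13,G3,4.5), (14,G4,6), (15,G1,7), (16,G1,8.5), (16,G4,8.5), (18,G3,10.5), (18,G4,10.5), (20,G3,12), (22,G2,13.5), (22,G4,13.5), (23,G1,15), (24,G2,16), (25,G3,17), (28,G4,18)
Step 2: Sum ranks within each group.
R_1 = 30.5 (n_1 = 3)
R_2 = 38.5 (n_2 = 5)
R_3 = 45.5 (n_3 = 5)
R_4 = 56.5 (n_4 = 5)
Step 3: H = 12/(N(N+1)) * sum(R_i^2/n_i) - 3(N+1)
     = 12/(18*19) * (30.5^2/3 + 38.5^2/5 + 45.5^2/5 + 56.5^2/5) - 3*19
     = 0.035088 * 1659.03 - 57
     = 1.211696.
Step 4: Ties present; correction factor C = 1 - 30/(18^3 - 18) = 0.994840. Corrected H = 1.211696 / 0.994840 = 1.217981.
Step 5: Under H0, H ~ chi^2(3); p-value = 0.748695.
Step 6: alpha = 0.1. fail to reject H0.

H = 1.2180, df = 3, p = 0.748695, fail to reject H0.


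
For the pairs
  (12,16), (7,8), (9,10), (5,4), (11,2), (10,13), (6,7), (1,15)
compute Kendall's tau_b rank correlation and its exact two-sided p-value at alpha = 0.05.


Step 1: Enumerate the 28 unordered pairs (i,j) with i<j and classify each by sign(x_j-x_i) * sign(y_j-y_i).
  (1,2):dx=-5,dy=-8->C; (1,3):dx=-3,dy=-6->C; (1,4):dx=-7,dy=-12->C; (1,5):dx=-1,dy=-14->C
  (1,6):dx=-2,dy=-3->C; (1,7):dx=-6,dy=-9->C; (1,8):dx=-11,dy=-1->C; (2,3):dx=+2,dy=+2->C
  (2,4):dx=-2,dy=-4->C; (2,5):dx=+4,dy=-6->D; (2,6):dx=+3,dy=+5->C; (2,7):dx=-1,dy=-1->C
  (2,8):dx=-6,dy=+7->D; (3,4):dx=-4,dy=-6->C; (3,5):dx=+2,dy=-8->D; (3,6):dx=+1,dy=+3->C
  (3,7):dx=-3,dy=-3->C; (3,8):dx=-8,dy=+5->D; (4,5):dx=+6,dy=-2->D; (4,6):dx=+5,dy=+9->C
  (4,7):dx=+1,dy=+3->C; (4,8):dx=-4,dy=+11->D; (5,6):dx=-1,dy=+11->D; (5,7):dx=-5,dy=+5->D
  (5,8):dx=-10,dy=+13->D; (6,7):dx=-4,dy=-6->C; (6,8):dx=-9,dy=+2->D; (7,8):dx=-5,dy=+8->D
Step 2: C = 17, D = 11, total pairs = 28.
Step 3: tau = (C - D)/(n(n-1)/2) = (17 - 11)/28 = 0.214286.
Step 4: Exact two-sided p-value (enumerate n! = 40320 permutations of y under H0): p = 0.548413.
Step 5: alpha = 0.05. fail to reject H0.

tau_b = 0.2143 (C=17, D=11), p = 0.548413, fail to reject H0.


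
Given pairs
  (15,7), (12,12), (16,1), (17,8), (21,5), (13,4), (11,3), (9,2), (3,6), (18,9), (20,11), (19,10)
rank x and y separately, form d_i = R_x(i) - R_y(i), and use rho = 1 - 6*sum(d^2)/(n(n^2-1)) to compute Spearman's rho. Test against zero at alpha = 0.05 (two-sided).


Step 1: Rank x and y separately (midranks; no ties here).
rank(x): 15->6, 12->4, 16->7, 17->8, 21->12, 13->5, 11->3, 9->2, 3->1, 18->9, 20->11, 19->10
rank(y): 7->7, 12->12, 1->1, 8->8, 5->5, 4->4, 3->3, 2->2, 6->6, 9->9, 11->11, 10->10
Step 2: d_i = R_x(i) - R_y(i); compute d_i^2.
  (6-7)^2=1, (4-12)^2=64, (7-1)^2=36, (8-8)^2=0, (12-5)^2=49, (5-4)^2=1, (3-3)^2=0, (2-2)^2=0, (1-6)^2=25, (9-9)^2=0, (11-11)^2=0, (10-10)^2=0
sum(d^2) = 176.
Step 3: rho = 1 - 6*176 / (12*(12^2 - 1)) = 1 - 1056/1716 = 0.384615.
Step 4: Under H0, t = rho * sqrt((n-2)/(1-rho^2)) = 1.3176 ~ t(10).
Step 5: Two-sided p-value from the t-distribution with 10 df = 0.217020.
Step 6: alpha = 0.05. fail to reject H0.

rho = 0.3846, p = 0.217020, fail to reject H0 at alpha = 0.05.


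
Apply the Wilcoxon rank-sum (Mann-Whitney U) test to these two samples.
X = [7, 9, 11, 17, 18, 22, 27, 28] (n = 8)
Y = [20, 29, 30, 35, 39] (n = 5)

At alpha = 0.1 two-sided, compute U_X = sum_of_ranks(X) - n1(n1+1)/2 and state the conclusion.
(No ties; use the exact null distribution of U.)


Step 1: Combine and sort all 13 observations; assign midranks.
sorted (value, group): (7,X), (9,X), (11,X), (17,X), (18,X), (20,Y), (22,X), (27,X), (28,X), (29,Y), (30,Y), (35,Y), (39,Y)
ranks: 7->1, 9->2, 11->3, 17->4, 18->5, 20->6, 22->7, 27->8, 28->9, 29->10, 30->11, 35->12, 39->13
Step 2: Rank sum for X: R1 = 1 + 2 + 3 + 4 + 5 + 7 + 8 + 9 = 39.
Step 3: U_X = R1 - n1(n1+1)/2 = 39 - 8*9/2 = 39 - 36 = 3.
       U_Y = n1*n2 - U_X = 40 - 3 = 37.
Step 4: No ties, so the exact null distribution of U (based on enumerating the C(13,8) = 1287 equally likely rank assignments) gives the two-sided p-value.
Step 5: p-value = 0.010878; compare to alpha = 0.1. reject H0.

U_X = 3, p = 0.010878, reject H0 at alpha = 0.1.


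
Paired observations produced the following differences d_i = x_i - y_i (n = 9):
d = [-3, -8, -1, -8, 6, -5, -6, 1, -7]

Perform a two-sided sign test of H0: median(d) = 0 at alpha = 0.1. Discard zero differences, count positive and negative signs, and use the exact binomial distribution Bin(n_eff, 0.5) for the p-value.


Step 1: Discard zero differences. Original n = 9; n_eff = number of nonzero differences = 9.
Nonzero differences (with sign): -3, -8, -1, -8, +6, -5, -6, +1, -7
Step 2: Count signs: positive = 2, negative = 7.
Step 3: Under H0: P(positive) = 0.5, so the number of positives S ~ Bin(9, 0.5).
Step 4: Two-sided exact p-value = sum of Bin(9,0.5) probabilities at or below the observed probability = 0.179688.
Step 5: alpha = 0.1. fail to reject H0.

n_eff = 9, pos = 2, neg = 7, p = 0.179688, fail to reject H0.


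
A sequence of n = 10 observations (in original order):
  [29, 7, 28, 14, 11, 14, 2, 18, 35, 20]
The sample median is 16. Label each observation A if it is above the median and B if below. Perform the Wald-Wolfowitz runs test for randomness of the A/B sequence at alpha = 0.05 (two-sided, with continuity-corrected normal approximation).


Step 1: Compute median = 16; label A = above, B = below.
Labels in order: ABABBBBAAA  (n_A = 5, n_B = 5)
Step 2: Count runs R = 5.
Step 3: Under H0 (random ordering), E[R] = 2*n_A*n_B/(n_A+n_B) + 1 = 2*5*5/10 + 1 = 6.0000.
        Var[R] = 2*n_A*n_B*(2*n_A*n_B - n_A - n_B) / ((n_A+n_B)^2 * (n_A+n_B-1)) = 2000/900 = 2.2222.
        SD[R] = 1.4907.
Step 4: Continuity-corrected z = (R + 0.5 - E[R]) / SD[R] = (5 + 0.5 - 6.0000) / 1.4907 = -0.3354.
Step 5: Two-sided p-value via normal approximation = 2*(1 - Phi(|z|)) = 0.737316.
Step 6: alpha = 0.05. fail to reject H0.

R = 5, z = -0.3354, p = 0.737316, fail to reject H0.


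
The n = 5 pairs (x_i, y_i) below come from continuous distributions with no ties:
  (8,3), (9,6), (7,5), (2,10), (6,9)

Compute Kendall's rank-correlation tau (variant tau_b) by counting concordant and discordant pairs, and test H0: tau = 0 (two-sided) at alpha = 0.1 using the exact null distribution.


Step 1: Enumerate the 10 unordered pairs (i,j) with i<j and classify each by sign(x_j-x_i) * sign(y_j-y_i).
  (1,2):dx=+1,dy=+3->C; (1,3):dx=-1,dy=+2->D; (1,4):dx=-6,dy=+7->D; (1,5):dx=-2,dy=+6->D
  (2,3):dx=-2,dy=-1->C; (2,4):dx=-7,dy=+4->D; (2,5):dx=-3,dy=+3->D; (3,4):dx=-5,dy=+5->D
  (3,5):dx=-1,dy=+4->D; (4,5):dx=+4,dy=-1->D
Step 2: C = 2, D = 8, total pairs = 10.
Step 3: tau = (C - D)/(n(n-1)/2) = (2 - 8)/10 = -0.600000.
Step 4: Exact two-sided p-value (enumerate n! = 120 permutations of y under H0): p = 0.233333.
Step 5: alpha = 0.1. fail to reject H0.

tau_b = -0.6000 (C=2, D=8), p = 0.233333, fail to reject H0.


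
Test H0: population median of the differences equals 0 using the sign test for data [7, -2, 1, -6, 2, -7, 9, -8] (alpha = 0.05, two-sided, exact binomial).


Step 1: Discard zero differences. Original n = 8; n_eff = number of nonzero differences = 8.
Nonzero differences (with sign): +7, -2, +1, -6, +2, -7, +9, -8
Step 2: Count signs: positive = 4, negative = 4.
Step 3: Under H0: P(positive) = 0.5, so the number of positives S ~ Bin(8, 0.5).
Step 4: Two-sided exact p-value = sum of Bin(8,0.5) probabilities at or below the observed probability = 1.000000.
Step 5: alpha = 0.05. fail to reject H0.

n_eff = 8, pos = 4, neg = 4, p = 1.000000, fail to reject H0.


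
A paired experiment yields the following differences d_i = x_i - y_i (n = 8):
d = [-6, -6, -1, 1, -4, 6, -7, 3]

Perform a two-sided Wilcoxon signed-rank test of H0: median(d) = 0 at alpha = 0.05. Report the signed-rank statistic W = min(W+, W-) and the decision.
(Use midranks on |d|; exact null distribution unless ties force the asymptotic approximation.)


Step 1: Drop any zero differences (none here) and take |d_i|.
|d| = [6, 6, 1, 1, 4, 6, 7, 3]
Step 2: Midrank |d_i| (ties get averaged ranks).
ranks: |6|->6, |6|->6, |1|->1.5, |1|->1.5, |4|->4, |6|->6, |7|->8, |3|->3
Step 3: Attach original signs; sum ranks with positive sign and with negative sign.
W+ = 1.5 + 6 + 3 = 10.5
W- = 6 + 6 + 1.5 + 4 + 8 = 25.5
(Check: W+ + W- = 36 should equal n(n+1)/2 = 36.)
Step 4: Test statistic W = min(W+, W-) = 10.5.
Step 5: Ties in |d|, so use the tie-corrected normal approximation.
        E[W] = n(n+1)/4 = 8*9/4 = 18.
        Tie groups: |d|=1 (t=2), |d|=6 (t=3); sum(t^3 - t) = 30.
        Var[W] = n(n+1)(2n+1)/24 - sum(t^3-t)/48 = 1224/24 - 30/48 = 50.375.
        z = (W - E[W]) / sqrt(Var[W]) = (10.5 - 18) / 7.0975 = -1.0567.
        Two-sided p = 2*Phi(z) = 0.290646.
Step 6: alpha = 0.05. fail to reject H0.

W+ = 10.5, W- = 25.5, W = min = 10.5, p = 0.290646, fail to reject H0.


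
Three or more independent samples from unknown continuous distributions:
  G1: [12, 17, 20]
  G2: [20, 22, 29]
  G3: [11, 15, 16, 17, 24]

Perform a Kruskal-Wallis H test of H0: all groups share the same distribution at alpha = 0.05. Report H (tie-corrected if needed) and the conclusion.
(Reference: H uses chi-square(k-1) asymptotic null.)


Step 1: Combine all N = 11 observations and assign midranks.
sorted (value, group, rank): (11,G3,1), (12,G1,2), (15,G3,3), (16,G3,4), (17,G1,5.5), (17,G3,5.5), (20,G1,7.5), (20,G2,7.5), (22,G2,9), (24,G3,10), (29,G2,11)
Step 2: Sum ranks within each group.
R_1 = 15 (n_1 = 3)
R_2 = 27.5 (n_2 = 3)
R_3 = 23.5 (n_3 = 5)
Step 3: H = 12/(N(N+1)) * sum(R_i^2/n_i) - 3(N+1)
     = 12/(11*12) * (15^2/3 + 27.5^2/3 + 23.5^2/5) - 3*12
     = 0.090909 * 437.533 - 36
     = 3.775758.
Step 4: Ties present; correction factor C = 1 - 12/(11^3 - 11) = 0.990909. Corrected H = 3.775758 / 0.990909 = 3.810398.
Step 5: Under H0, H ~ chi^2(2); p-value = 0.148793.
Step 6: alpha = 0.05. fail to reject H0.

H = 3.8104, df = 2, p = 0.148793, fail to reject H0.


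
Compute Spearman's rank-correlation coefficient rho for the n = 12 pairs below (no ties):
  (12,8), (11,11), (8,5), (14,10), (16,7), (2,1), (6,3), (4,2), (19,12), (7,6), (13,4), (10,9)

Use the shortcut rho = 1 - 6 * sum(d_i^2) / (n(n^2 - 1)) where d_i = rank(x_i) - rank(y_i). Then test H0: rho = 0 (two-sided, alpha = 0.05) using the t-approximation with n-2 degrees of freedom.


Step 1: Rank x and y separately (midranks; no ties here).
rank(x): 12->8, 11->7, 8->5, 14->10, 16->11, 2->1, 6->3, 4->2, 19->12, 7->4, 13->9, 10->6
rank(y): 8->8, 11->11, 5->5, 10->10, 7->7, 1->1, 3->3, 2->2, 12->12, 6->6, 4->4, 9->9
Step 2: d_i = R_x(i) - R_y(i); compute d_i^2.
  (8-8)^2=0, (7-11)^2=16, (5-5)^2=0, (10-10)^2=0, (11-7)^2=16, (1-1)^2=0, (3-3)^2=0, (2-2)^2=0, (12-12)^2=0, (4-6)^2=4, (9-4)^2=25, (6-9)^2=9
sum(d^2) = 70.
Step 3: rho = 1 - 6*70 / (12*(12^2 - 1)) = 1 - 420/1716 = 0.755245.
Step 4: Under H0, t = rho * sqrt((n-2)/(1-rho^2)) = 3.6438 ~ t(10).
Step 5: Two-sided p-value from the t-distribution with 10 df = 0.004508.
Step 6: alpha = 0.05. reject H0.

rho = 0.7552, p = 0.004508, reject H0 at alpha = 0.05.


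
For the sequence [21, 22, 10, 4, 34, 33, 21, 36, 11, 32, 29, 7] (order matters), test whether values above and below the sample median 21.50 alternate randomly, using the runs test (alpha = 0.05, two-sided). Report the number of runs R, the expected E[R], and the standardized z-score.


Step 1: Compute median = 21.50; label A = above, B = below.
Labels in order: BABBAABABAAB  (n_A = 6, n_B = 6)
Step 2: Count runs R = 9.
Step 3: Under H0 (random ordering), E[R] = 2*n_A*n_B/(n_A+n_B) + 1 = 2*6*6/12 + 1 = 7.0000.
        Var[R] = 2*n_A*n_B*(2*n_A*n_B - n_A - n_B) / ((n_A+n_B)^2 * (n_A+n_B-1)) = 4320/1584 = 2.7273.
        SD[R] = 1.6514.
Step 4: Continuity-corrected z = (R - 0.5 - E[R]) / SD[R] = (9 - 0.5 - 7.0000) / 1.6514 = 0.9083.
Step 5: Two-sided p-value via normal approximation = 2*(1 - Phi(|z|)) = 0.363722.
Step 6: alpha = 0.05. fail to reject H0.

R = 9, z = 0.9083, p = 0.363722, fail to reject H0.


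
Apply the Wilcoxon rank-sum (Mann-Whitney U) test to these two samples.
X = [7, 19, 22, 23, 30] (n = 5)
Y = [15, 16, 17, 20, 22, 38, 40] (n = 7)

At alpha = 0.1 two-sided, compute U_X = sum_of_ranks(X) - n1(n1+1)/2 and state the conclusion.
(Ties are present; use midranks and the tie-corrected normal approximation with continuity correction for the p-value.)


Step 1: Combine and sort all 12 observations; assign midranks.
sorted (value, group): (7,X), (15,Y), (16,Y), (17,Y), (19,X), (20,Y), (22,X), (22,Y), (23,X), (30,X), (38,Y), (40,Y)
ranks: 7->1, 15->2, 16->3, 17->4, 19->5, 20->6, 22->7.5, 22->7.5, 23->9, 30->10, 38->11, 40->12
Step 2: Rank sum for X: R1 = 1 + 5 + 7.5 + 9 + 10 = 32.5.
Step 3: U_X = R1 - n1(n1+1)/2 = 32.5 - 5*6/2 = 32.5 - 15 = 17.5.
       U_Y = n1*n2 - U_X = 35 - 17.5 = 17.5.
Step 4: Ties are present, so use the tie-corrected normal approximation (with continuity correction) for the p-value.
Step 5: p-value = 1.000000; compare to alpha = 0.1. fail to reject H0.

U_X = 17.5, p = 1.000000, fail to reject H0 at alpha = 0.1.


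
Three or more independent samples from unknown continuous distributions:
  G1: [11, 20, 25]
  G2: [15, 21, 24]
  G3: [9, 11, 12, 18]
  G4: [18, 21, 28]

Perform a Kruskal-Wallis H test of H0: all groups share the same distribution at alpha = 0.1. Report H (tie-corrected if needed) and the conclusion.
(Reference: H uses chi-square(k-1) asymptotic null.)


Step 1: Combine all N = 13 observations and assign midranks.
sorted (value, group, rank): (9,G3,1), (11,G1,2.5), (11,G3,2.5), (12,G3,4), (15,G2,5), (18,G3,6.5), (18,G4,6.5), (20,G1,8), (21,G2,9.5), (21,G4,9.5), (24,G2,11), (25,G1,12), (28,G4,13)
Step 2: Sum ranks within each group.
R_1 = 22.5 (n_1 = 3)
R_2 = 25.5 (n_2 = 3)
R_3 = 14 (n_3 = 4)
R_4 = 29 (n_4 = 3)
Step 3: H = 12/(N(N+1)) * sum(R_i^2/n_i) - 3(N+1)
     = 12/(13*14) * (22.5^2/3 + 25.5^2/3 + 14^2/4 + 29^2/3) - 3*14
     = 0.065934 * 714.833 - 42
     = 5.131868.
Step 4: Ties present; correction factor C = 1 - 18/(13^3 - 13) = 0.991758. Corrected H = 5.131868 / 0.991758 = 5.174515.
Step 5: Under H0, H ~ chi^2(3); p-value = 0.159455.
Step 6: alpha = 0.1. fail to reject H0.

H = 5.1745, df = 3, p = 0.159455, fail to reject H0.


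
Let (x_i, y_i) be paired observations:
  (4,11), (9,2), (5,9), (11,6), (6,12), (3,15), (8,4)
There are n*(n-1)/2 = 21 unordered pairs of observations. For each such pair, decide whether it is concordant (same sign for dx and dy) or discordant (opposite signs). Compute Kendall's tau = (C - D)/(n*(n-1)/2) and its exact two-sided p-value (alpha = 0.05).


Step 1: Enumerate the 21 unordered pairs (i,j) with i<j and classify each by sign(x_j-x_i) * sign(y_j-y_i).
  (1,2):dx=+5,dy=-9->D; (1,3):dx=+1,dy=-2->D; (1,4):dx=+7,dy=-5->D; (1,5):dx=+2,dy=+1->C
  (1,6):dx=-1,dy=+4->D; (1,7):dx=+4,dy=-7->D; (2,3):dx=-4,dy=+7->D; (2,4):dx=+2,dy=+4->C
  (2,5):dx=-3,dy=+10->D; (2,6):dx=-6,dy=+13->D; (2,7):dx=-1,dy=+2->D; (3,4):dx=+6,dy=-3->D
  (3,5):dx=+1,dy=+3->C; (3,6):dx=-2,dy=+6->D; (3,7):dx=+3,dy=-5->D; (4,5):dx=-5,dy=+6->D
  (4,6):dx=-8,dy=+9->D; (4,7):dx=-3,dy=-2->C; (5,6):dx=-3,dy=+3->D; (5,7):dx=+2,dy=-8->D
  (6,7):dx=+5,dy=-11->D
Step 2: C = 4, D = 17, total pairs = 21.
Step 3: tau = (C - D)/(n(n-1)/2) = (4 - 17)/21 = -0.619048.
Step 4: Exact two-sided p-value (enumerate n! = 5040 permutations of y under H0): p = 0.069048.
Step 5: alpha = 0.05. fail to reject H0.

tau_b = -0.6190 (C=4, D=17), p = 0.069048, fail to reject H0.


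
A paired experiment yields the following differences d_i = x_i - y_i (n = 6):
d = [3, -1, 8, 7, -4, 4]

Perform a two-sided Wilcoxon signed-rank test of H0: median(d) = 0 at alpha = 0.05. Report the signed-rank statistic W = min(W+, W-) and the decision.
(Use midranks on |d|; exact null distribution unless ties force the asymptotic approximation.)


Step 1: Drop any zero differences (none here) and take |d_i|.
|d| = [3, 1, 8, 7, 4, 4]
Step 2: Midrank |d_i| (ties get averaged ranks).
ranks: |3|->2, |1|->1, |8|->6, |7|->5, |4|->3.5, |4|->3.5
Step 3: Attach original signs; sum ranks with positive sign and with negative sign.
W+ = 2 + 6 + 5 + 3.5 = 16.5
W- = 1 + 3.5 = 4.5
(Check: W+ + W- = 21 should equal n(n+1)/2 = 21.)
Step 4: Test statistic W = min(W+, W-) = 4.5.
Step 5: Ties in |d|, so use the tie-corrected normal approximation.
        E[W] = n(n+1)/4 = 6*7/4 = 10.5.
        Tie groups: |d|=4 (t=2); sum(t^3 - t) = 6.
        Var[W] = n(n+1)(2n+1)/24 - sum(t^3-t)/48 = 546/24 - 6/48 = 22.625.
        z = (W - E[W]) / sqrt(Var[W]) = (4.5 - 10.5) / 4.7566 = -1.2614.
        Two-sided p = 2*Phi(z) = 0.207160.
Step 6: alpha = 0.05. fail to reject H0.

W+ = 16.5, W- = 4.5, W = min = 4.5, p = 0.207160, fail to reject H0.


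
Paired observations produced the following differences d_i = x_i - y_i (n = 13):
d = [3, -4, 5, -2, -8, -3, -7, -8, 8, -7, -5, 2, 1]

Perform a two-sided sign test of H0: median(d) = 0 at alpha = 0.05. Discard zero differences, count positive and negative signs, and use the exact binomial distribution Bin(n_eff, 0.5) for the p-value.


Step 1: Discard zero differences. Original n = 13; n_eff = number of nonzero differences = 13.
Nonzero differences (with sign): +3, -4, +5, -2, -8, -3, -7, -8, +8, -7, -5, +2, +1
Step 2: Count signs: positive = 5, negative = 8.
Step 3: Under H0: P(positive) = 0.5, so the number of positives S ~ Bin(13, 0.5).
Step 4: Two-sided exact p-value = sum of Bin(13,0.5) probabilities at or below the observed probability = 0.581055.
Step 5: alpha = 0.05. fail to reject H0.

n_eff = 13, pos = 5, neg = 8, p = 0.581055, fail to reject H0.


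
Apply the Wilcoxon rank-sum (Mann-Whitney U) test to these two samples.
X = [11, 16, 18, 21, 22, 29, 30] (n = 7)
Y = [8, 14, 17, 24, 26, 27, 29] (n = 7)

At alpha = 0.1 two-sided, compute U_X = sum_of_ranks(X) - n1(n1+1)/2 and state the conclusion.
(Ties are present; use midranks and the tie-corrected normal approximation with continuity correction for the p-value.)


Step 1: Combine and sort all 14 observations; assign midranks.
sorted (value, group): (8,Y), (11,X), (14,Y), (16,X), (17,Y), (18,X), (21,X), (22,X), (24,Y), (26,Y), (27,Y), (29,X), (29,Y), (30,X)
ranks: 8->1, 11->2, 14->3, 16->4, 17->5, 18->6, 21->7, 22->8, 24->9, 26->10, 27->11, 29->12.5, 29->12.5, 30->14
Step 2: Rank sum for X: R1 = 2 + 4 + 6 + 7 + 8 + 12.5 + 14 = 53.5.
Step 3: U_X = R1 - n1(n1+1)/2 = 53.5 - 7*8/2 = 53.5 - 28 = 25.5.
       U_Y = n1*n2 - U_X = 49 - 25.5 = 23.5.
Step 4: Ties are present, so use the tie-corrected normal approximation (with continuity correction) for the p-value.
Step 5: p-value = 0.949004; compare to alpha = 0.1. fail to reject H0.

U_X = 25.5, p = 0.949004, fail to reject H0 at alpha = 0.1.


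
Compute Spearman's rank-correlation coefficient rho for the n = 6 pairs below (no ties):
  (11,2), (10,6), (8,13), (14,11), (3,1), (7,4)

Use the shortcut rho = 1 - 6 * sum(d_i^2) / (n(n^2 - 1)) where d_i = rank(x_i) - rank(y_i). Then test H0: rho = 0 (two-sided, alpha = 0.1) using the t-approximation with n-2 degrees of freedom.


Step 1: Rank x and y separately (midranks; no ties here).
rank(x): 11->5, 10->4, 8->3, 14->6, 3->1, 7->2
rank(y): 2->2, 6->4, 13->6, 11->5, 1->1, 4->3
Step 2: d_i = R_x(i) - R_y(i); compute d_i^2.
  (5-2)^2=9, (4-4)^2=0, (3-6)^2=9, (6-5)^2=1, (1-1)^2=0, (2-3)^2=1
sum(d^2) = 20.
Step 3: rho = 1 - 6*20 / (6*(6^2 - 1)) = 1 - 120/210 = 0.428571.
Step 4: Under H0, t = rho * sqrt((n-2)/(1-rho^2)) = 0.9487 ~ t(4).
Step 5: Two-sided p-value from the t-distribution with 4 df = 0.396501.
Step 6: alpha = 0.1. fail to reject H0.

rho = 0.4286, p = 0.396501, fail to reject H0 at alpha = 0.1.


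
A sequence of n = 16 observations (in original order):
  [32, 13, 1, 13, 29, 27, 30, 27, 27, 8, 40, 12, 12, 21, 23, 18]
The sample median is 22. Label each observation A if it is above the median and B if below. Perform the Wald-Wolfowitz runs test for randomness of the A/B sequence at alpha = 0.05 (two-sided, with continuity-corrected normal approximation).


Step 1: Compute median = 22; label A = above, B = below.
Labels in order: ABBBAAAAABABBBAB  (n_A = 8, n_B = 8)
Step 2: Count runs R = 8.
Step 3: Under H0 (random ordering), E[R] = 2*n_A*n_B/(n_A+n_B) + 1 = 2*8*8/16 + 1 = 9.0000.
        Var[R] = 2*n_A*n_B*(2*n_A*n_B - n_A - n_B) / ((n_A+n_B)^2 * (n_A+n_B-1)) = 14336/3840 = 3.7333.
        SD[R] = 1.9322.
Step 4: Continuity-corrected z = (R + 0.5 - E[R]) / SD[R] = (8 + 0.5 - 9.0000) / 1.9322 = -0.2588.
Step 5: Two-sided p-value via normal approximation = 2*(1 - Phi(|z|)) = 0.795809.
Step 6: alpha = 0.05. fail to reject H0.

R = 8, z = -0.2588, p = 0.795809, fail to reject H0.


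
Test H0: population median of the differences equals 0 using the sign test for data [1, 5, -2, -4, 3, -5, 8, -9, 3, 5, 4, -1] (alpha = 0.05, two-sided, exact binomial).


Step 1: Discard zero differences. Original n = 12; n_eff = number of nonzero differences = 12.
Nonzero differences (with sign): +1, +5, -2, -4, +3, -5, +8, -9, +3, +5, +4, -1
Step 2: Count signs: positive = 7, negative = 5.
Step 3: Under H0: P(positive) = 0.5, so the number of positives S ~ Bin(12, 0.5).
Step 4: Two-sided exact p-value = sum of Bin(12,0.5) probabilities at or below the observed probability = 0.774414.
Step 5: alpha = 0.05. fail to reject H0.

n_eff = 12, pos = 7, neg = 5, p = 0.774414, fail to reject H0.


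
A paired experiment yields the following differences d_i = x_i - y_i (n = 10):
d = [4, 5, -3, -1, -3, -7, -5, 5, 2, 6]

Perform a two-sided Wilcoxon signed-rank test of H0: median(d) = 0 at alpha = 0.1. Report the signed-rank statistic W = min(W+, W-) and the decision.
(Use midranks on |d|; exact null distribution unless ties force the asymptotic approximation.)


Step 1: Drop any zero differences (none here) and take |d_i|.
|d| = [4, 5, 3, 1, 3, 7, 5, 5, 2, 6]
Step 2: Midrank |d_i| (ties get averaged ranks).
ranks: |4|->5, |5|->7, |3|->3.5, |1|->1, |3|->3.5, |7|->10, |5|->7, |5|->7, |2|->2, |6|->9
Step 3: Attach original signs; sum ranks with positive sign and with negative sign.
W+ = 5 + 7 + 7 + 2 + 9 = 30
W- = 3.5 + 1 + 3.5 + 10 + 7 = 25
(Check: W+ + W- = 55 should equal n(n+1)/2 = 55.)
Step 4: Test statistic W = min(W+, W-) = 25.
Step 5: Ties in |d|, so use the tie-corrected normal approximation.
        E[W] = n(n+1)/4 = 10*11/4 = 27.5.
        Tie groups: |d|=3 (t=2), |d|=5 (t=3); sum(t^3 - t) = 30.
        Var[W] = n(n+1)(2n+1)/24 - sum(t^3-t)/48 = 2310/24 - 30/48 = 95.625.
        z = (W - E[W]) / sqrt(Var[W]) = (25 - 27.5) / 9.7788 = -0.2557.
        Two-sided p = 2*Phi(z) = 0.798217.
Step 6: alpha = 0.1. fail to reject H0.

W+ = 30, W- = 25, W = min = 25, p = 0.798217, fail to reject H0.


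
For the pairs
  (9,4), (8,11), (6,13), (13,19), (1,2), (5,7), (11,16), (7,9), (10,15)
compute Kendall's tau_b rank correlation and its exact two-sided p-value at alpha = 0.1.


Step 1: Enumerate the 36 unordered pairs (i,j) with i<j and classify each by sign(x_j-x_i) * sign(y_j-y_i).
  (1,2):dx=-1,dy=+7->D; (1,3):dx=-3,dy=+9->D; (1,4):dx=+4,dy=+15->C; (1,5):dx=-8,dy=-2->C
  (1,6):dx=-4,dy=+3->D; (1,7):dx=+2,dy=+12->C; (1,8):dx=-2,dy=+5->D; (1,9):dx=+1,dy=+11->C
  (2,3):dx=-2,dy=+2->D; (2,4):dx=+5,dy=+8->C; (2,5):dx=-7,dy=-9->C; (2,6):dx=-3,dy=-4->C
  (2,7):dx=+3,dy=+5->C; (2,8):dx=-1,dy=-2->C; (2,9):dx=+2,dy=+4->C; (3,4):dx=+7,dy=+6->C
  (3,5):dx=-5,dy=-11->C; (3,6):dx=-1,dy=-6->C; (3,7):dx=+5,dy=+3->C; (3,8):dx=+1,dy=-4->D
  (3,9):dx=+4,dy=+2->C; (4,5):dx=-12,dy=-17->C; (4,6):dx=-8,dy=-12->C; (4,7):dx=-2,dy=-3->C
  (4,8):dx=-6,dy=-10->C; (4,9):dx=-3,dy=-4->C; (5,6):dx=+4,dy=+5->C; (5,7):dx=+10,dy=+14->C
  (5,8):dx=+6,dy=+7->C; (5,9):dx=+9,dy=+13->C; (6,7):dx=+6,dy=+9->C; (6,8):dx=+2,dy=+2->C
  (6,9):dx=+5,dy=+8->C; (7,8):dx=-4,dy=-7->C; (7,9):dx=-1,dy=-1->C; (8,9):dx=+3,dy=+6->C
Step 2: C = 30, D = 6, total pairs = 36.
Step 3: tau = (C - D)/(n(n-1)/2) = (30 - 6)/36 = 0.666667.
Step 4: Exact two-sided p-value (enumerate n! = 362880 permutations of y under H0): p = 0.012665.
Step 5: alpha = 0.1. reject H0.

tau_b = 0.6667 (C=30, D=6), p = 0.012665, reject H0.


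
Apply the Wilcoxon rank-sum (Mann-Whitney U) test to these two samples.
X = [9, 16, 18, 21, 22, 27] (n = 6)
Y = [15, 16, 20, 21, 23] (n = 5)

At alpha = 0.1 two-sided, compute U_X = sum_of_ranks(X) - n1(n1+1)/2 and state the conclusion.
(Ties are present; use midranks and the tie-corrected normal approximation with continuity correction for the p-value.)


Step 1: Combine and sort all 11 observations; assign midranks.
sorted (value, group): (9,X), (15,Y), (16,X), (16,Y), (18,X), (20,Y), (21,X), (21,Y), (22,X), (23,Y), (27,X)
ranks: 9->1, 15->2, 16->3.5, 16->3.5, 18->5, 20->6, 21->7.5, 21->7.5, 22->9, 23->10, 27->11
Step 2: Rank sum for X: R1 = 1 + 3.5 + 5 + 7.5 + 9 + 11 = 37.
Step 3: U_X = R1 - n1(n1+1)/2 = 37 - 6*7/2 = 37 - 21 = 16.
       U_Y = n1*n2 - U_X = 30 - 16 = 14.
Step 4: Ties are present, so use the tie-corrected normal approximation (with continuity correction) for the p-value.
Step 5: p-value = 0.926933; compare to alpha = 0.1. fail to reject H0.

U_X = 16, p = 0.926933, fail to reject H0 at alpha = 0.1.


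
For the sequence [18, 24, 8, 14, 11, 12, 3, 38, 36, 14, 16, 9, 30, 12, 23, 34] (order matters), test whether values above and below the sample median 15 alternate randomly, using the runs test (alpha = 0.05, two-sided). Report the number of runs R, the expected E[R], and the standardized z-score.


Step 1: Compute median = 15; label A = above, B = below.
Labels in order: AABBBBBAABABABAA  (n_A = 8, n_B = 8)
Step 2: Count runs R = 9.
Step 3: Under H0 (random ordering), E[R] = 2*n_A*n_B/(n_A+n_B) + 1 = 2*8*8/16 + 1 = 9.0000.
        Var[R] = 2*n_A*n_B*(2*n_A*n_B - n_A - n_B) / ((n_A+n_B)^2 * (n_A+n_B-1)) = 14336/3840 = 3.7333.
        SD[R] = 1.9322.
Step 4: R = E[R], so z = 0 with no continuity correction.
Step 5: Two-sided p-value via normal approximation = 2*(1 - Phi(|z|)) = 1.000000.
Step 6: alpha = 0.05. fail to reject H0.

R = 9, z = 0.0000, p = 1.000000, fail to reject H0.


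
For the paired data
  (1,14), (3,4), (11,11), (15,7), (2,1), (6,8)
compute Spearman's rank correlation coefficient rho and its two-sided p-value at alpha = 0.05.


Step 1: Rank x and y separately (midranks; no ties here).
rank(x): 1->1, 3->3, 11->5, 15->6, 2->2, 6->4
rank(y): 14->6, 4->2, 11->5, 7->3, 1->1, 8->4
Step 2: d_i = R_x(i) - R_y(i); compute d_i^2.
  (1-6)^2=25, (3-2)^2=1, (5-5)^2=0, (6-3)^2=9, (2-1)^2=1, (4-4)^2=0
sum(d^2) = 36.
Step 3: rho = 1 - 6*36 / (6*(6^2 - 1)) = 1 - 216/210 = -0.028571.
Step 4: Under H0, t = rho * sqrt((n-2)/(1-rho^2)) = -0.0572 ~ t(4).
Step 5: Two-sided p-value from the t-distribution with 4 df = 0.957155.
Step 6: alpha = 0.05. fail to reject H0.

rho = -0.0286, p = 0.957155, fail to reject H0 at alpha = 0.05.


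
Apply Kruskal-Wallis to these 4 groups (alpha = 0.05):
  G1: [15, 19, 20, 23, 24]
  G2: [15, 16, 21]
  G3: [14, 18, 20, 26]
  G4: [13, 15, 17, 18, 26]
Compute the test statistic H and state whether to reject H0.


Step 1: Combine all N = 17 observations and assign midranks.
sorted (value, group, rank): (13,G4,1), (14,G3,2), (15,G1,4), (15,G2,4), (15,G4,4), (16,G2,6), (17,G4,7), (18,G3,8.5), (18,G4,8.5), (19,G1,10), (20,G1,11.5), (20,G3,11.5), (21,G2,13), (23,G1,14), (24,G1,15), (26,G3,16.5), (26,G4,16.5)
Step 2: Sum ranks within each group.
R_1 = 54.5 (n_1 = 5)
R_2 = 23 (n_2 = 3)
R_3 = 38.5 (n_3 = 4)
R_4 = 37 (n_4 = 5)
Step 3: H = 12/(N(N+1)) * sum(R_i^2/n_i) - 3(N+1)
     = 12/(17*18) * (54.5^2/5 + 23^2/3 + 38.5^2/4 + 37^2/5) - 3*18
     = 0.039216 * 1414.75 - 54
     = 1.480229.
Step 4: Ties present; correction factor C = 1 - 42/(17^3 - 17) = 0.991422. Corrected H = 1.480229 / 0.991422 = 1.493037.
Step 5: Under H0, H ~ chi^2(3); p-value = 0.683878.
Step 6: alpha = 0.05. fail to reject H0.

H = 1.4930, df = 3, p = 0.683878, fail to reject H0.


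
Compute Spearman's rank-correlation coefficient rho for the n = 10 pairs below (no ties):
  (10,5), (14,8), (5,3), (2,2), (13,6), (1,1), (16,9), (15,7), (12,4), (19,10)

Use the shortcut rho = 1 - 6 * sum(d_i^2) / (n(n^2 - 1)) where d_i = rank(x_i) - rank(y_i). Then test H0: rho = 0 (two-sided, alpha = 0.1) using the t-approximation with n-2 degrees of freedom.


Step 1: Rank x and y separately (midranks; no ties here).
rank(x): 10->4, 14->7, 5->3, 2->2, 13->6, 1->1, 16->9, 15->8, 12->5, 19->10
rank(y): 5->5, 8->8, 3->3, 2->2, 6->6, 1->1, 9->9, 7->7, 4->4, 10->10
Step 2: d_i = R_x(i) - R_y(i); compute d_i^2.
  (4-5)^2=1, (7-8)^2=1, (3-3)^2=0, (2-2)^2=0, (6-6)^2=0, (1-1)^2=0, (9-9)^2=0, (8-7)^2=1, (5-4)^2=1, (10-10)^2=0
sum(d^2) = 4.
Step 3: rho = 1 - 6*4 / (10*(10^2 - 1)) = 1 - 24/990 = 0.975758.
Step 4: Under H0, t = rho * sqrt((n-2)/(1-rho^2)) = 12.6105 ~ t(8).
Step 5: Two-sided p-value from the t-distribution with 8 df = 0.000001.
Step 6: alpha = 0.1. reject H0.

rho = 0.9758, p = 0.000001, reject H0 at alpha = 0.1.


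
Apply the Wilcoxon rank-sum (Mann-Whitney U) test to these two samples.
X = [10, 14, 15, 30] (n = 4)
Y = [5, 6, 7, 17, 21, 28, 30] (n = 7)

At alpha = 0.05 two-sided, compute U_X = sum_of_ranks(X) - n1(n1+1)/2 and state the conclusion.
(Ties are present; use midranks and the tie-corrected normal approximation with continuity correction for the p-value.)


Step 1: Combine and sort all 11 observations; assign midranks.
sorted (value, group): (5,Y), (6,Y), (7,Y), (10,X), (14,X), (15,X), (17,Y), (21,Y), (28,Y), (30,X), (30,Y)
ranks: 5->1, 6->2, 7->3, 10->4, 14->5, 15->6, 17->7, 21->8, 28->9, 30->10.5, 30->10.5
Step 2: Rank sum for X: R1 = 4 + 5 + 6 + 10.5 = 25.5.
Step 3: U_X = R1 - n1(n1+1)/2 = 25.5 - 4*5/2 = 25.5 - 10 = 15.5.
       U_Y = n1*n2 - U_X = 28 - 15.5 = 12.5.
Step 4: Ties are present, so use the tie-corrected normal approximation (with continuity correction) for the p-value.
Step 5: p-value = 0.849769; compare to alpha = 0.05. fail to reject H0.

U_X = 15.5, p = 0.849769, fail to reject H0 at alpha = 0.05.


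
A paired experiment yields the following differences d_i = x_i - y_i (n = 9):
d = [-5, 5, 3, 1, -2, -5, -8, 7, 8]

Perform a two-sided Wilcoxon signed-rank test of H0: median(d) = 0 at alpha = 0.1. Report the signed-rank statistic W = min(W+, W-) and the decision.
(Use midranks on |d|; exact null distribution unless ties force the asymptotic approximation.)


Step 1: Drop any zero differences (none here) and take |d_i|.
|d| = [5, 5, 3, 1, 2, 5, 8, 7, 8]
Step 2: Midrank |d_i| (ties get averaged ranks).
ranks: |5|->5, |5|->5, |3|->3, |1|->1, |2|->2, |5|->5, |8|->8.5, |7|->7, |8|->8.5
Step 3: Attach original signs; sum ranks with positive sign and with negative sign.
W+ = 5 + 3 + 1 + 7 + 8.5 = 24.5
W- = 5 + 2 + 5 + 8.5 = 20.5
(Check: W+ + W- = 45 should equal n(n+1)/2 = 45.)
Step 4: Test statistic W = min(W+, W-) = 20.5.
Step 5: Ties in |d|, so use the tie-corrected normal approximation.
        E[W] = n(n+1)/4 = 9*10/4 = 22.5.
        Tie groups: |d|=5 (t=3), |d|=8 (t=2); sum(t^3 - t) = 30.
        Var[W] = n(n+1)(2n+1)/24 - sum(t^3-t)/48 = 1710/24 - 30/48 = 70.625.
        z = (W - E[W]) / sqrt(Var[W]) = (20.5 - 22.5) / 8.4039 = -0.2380.
        Two-sided p = 2*Phi(z) = 0.811892.
Step 6: alpha = 0.1. fail to reject H0.

W+ = 24.5, W- = 20.5, W = min = 20.5, p = 0.811892, fail to reject H0.


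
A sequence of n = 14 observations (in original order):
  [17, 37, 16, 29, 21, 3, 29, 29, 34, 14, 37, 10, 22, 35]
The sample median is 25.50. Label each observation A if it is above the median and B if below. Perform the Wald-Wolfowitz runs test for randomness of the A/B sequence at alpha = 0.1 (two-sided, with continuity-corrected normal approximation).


Step 1: Compute median = 25.50; label A = above, B = below.
Labels in order: BABABBAAABABBA  (n_A = 7, n_B = 7)
Step 2: Count runs R = 10.
Step 3: Under H0 (random ordering), E[R] = 2*n_A*n_B/(n_A+n_B) + 1 = 2*7*7/14 + 1 = 8.0000.
        Var[R] = 2*n_A*n_B*(2*n_A*n_B - n_A - n_B) / ((n_A+n_B)^2 * (n_A+n_B-1)) = 8232/2548 = 3.2308.
        SD[R] = 1.7974.
Step 4: Continuity-corrected z = (R - 0.5 - E[R]) / SD[R] = (10 - 0.5 - 8.0000) / 1.7974 = 0.8345.
Step 5: Two-sided p-value via normal approximation = 2*(1 - Phi(|z|)) = 0.403986.
Step 6: alpha = 0.1. fail to reject H0.

R = 10, z = 0.8345, p = 0.403986, fail to reject H0.


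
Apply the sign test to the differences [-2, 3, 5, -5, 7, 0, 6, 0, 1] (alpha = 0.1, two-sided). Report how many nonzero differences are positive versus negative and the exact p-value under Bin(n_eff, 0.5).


Step 1: Discard zero differences. Original n = 9; n_eff = number of nonzero differences = 7.
Nonzero differences (with sign): -2, +3, +5, -5, +7, +6, +1
Step 2: Count signs: positive = 5, negative = 2.
Step 3: Under H0: P(positive) = 0.5, so the number of positives S ~ Bin(7, 0.5).
Step 4: Two-sided exact p-value = sum of Bin(7,0.5) probabilities at or below the observed probability = 0.453125.
Step 5: alpha = 0.1. fail to reject H0.

n_eff = 7, pos = 5, neg = 2, p = 0.453125, fail to reject H0.


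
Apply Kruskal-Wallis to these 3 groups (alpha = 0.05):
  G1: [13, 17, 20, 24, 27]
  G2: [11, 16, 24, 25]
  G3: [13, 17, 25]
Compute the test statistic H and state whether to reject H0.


Step 1: Combine all N = 12 observations and assign midranks.
sorted (value, group, rank): (11,G2,1), (13,G1,2.5), (13,G3,2.5), (16,G2,4), (17,G1,5.5), (17,G3,5.5), (20,G1,7), (24,G1,8.5), (24,G2,8.5), (25,G2,10.5), (25,G3,10.5), (27,G1,12)
Step 2: Sum ranks within each group.
R_1 = 35.5 (n_1 = 5)
R_2 = 24 (n_2 = 4)
R_3 = 18.5 (n_3 = 3)
Step 3: H = 12/(N(N+1)) * sum(R_i^2/n_i) - 3(N+1)
     = 12/(12*13) * (35.5^2/5 + 24^2/4 + 18.5^2/3) - 3*13
     = 0.076923 * 510.133 - 39
     = 0.241026.
Step 4: Ties present; correction factor C = 1 - 24/(12^3 - 12) = 0.986014. Corrected H = 0.241026 / 0.986014 = 0.244444.
Step 5: Under H0, H ~ chi^2(2); p-value = 0.884952.
Step 6: alpha = 0.05. fail to reject H0.

H = 0.2444, df = 2, p = 0.884952, fail to reject H0.


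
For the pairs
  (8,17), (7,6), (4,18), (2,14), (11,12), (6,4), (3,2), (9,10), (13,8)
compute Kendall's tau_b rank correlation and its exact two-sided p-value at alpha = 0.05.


Step 1: Enumerate the 36 unordered pairs (i,j) with i<j and classify each by sign(x_j-x_i) * sign(y_j-y_i).
  (1,2):dx=-1,dy=-11->C; (1,3):dx=-4,dy=+1->D; (1,4):dx=-6,dy=-3->C; (1,5):dx=+3,dy=-5->D
  (1,6):dx=-2,dy=-13->C; (1,7):dx=-5,dy=-15->C; (1,8):dx=+1,dy=-7->D; (1,9):dx=+5,dy=-9->D
  (2,3):dx=-3,dy=+12->D; (2,4):dx=-5,dy=+8->D; (2,5):dx=+4,dy=+6->C; (2,6):dx=-1,dy=-2->C
  (2,7):dx=-4,dy=-4->C; (2,8):dx=+2,dy=+4->C; (2,9):dx=+6,dy=+2->C; (3,4):dx=-2,dy=-4->C
  (3,5):dx=+7,dy=-6->D; (3,6):dx=+2,dy=-14->D; (3,7):dx=-1,dy=-16->C; (3,8):dx=+5,dy=-8->D
  (3,9):dx=+9,dy=-10->D; (4,5):dx=+9,dy=-2->D; (4,6):dx=+4,dy=-10->D; (4,7):dx=+1,dy=-12->D
  (4,8):dx=+7,dy=-4->D; (4,9):dx=+11,dy=-6->D; (5,6):dx=-5,dy=-8->C; (5,7):dx=-8,dy=-10->C
  (5,8):dx=-2,dy=-2->C; (5,9):dx=+2,dy=-4->D; (6,7):dx=-3,dy=-2->C; (6,8):dx=+3,dy=+6->C
  (6,9):dx=+7,dy=+4->C; (7,8):dx=+6,dy=+8->C; (7,9):dx=+10,dy=+6->C; (8,9):dx=+4,dy=-2->D
Step 2: C = 19, D = 17, total pairs = 36.
Step 3: tau = (C - D)/(n(n-1)/2) = (19 - 17)/36 = 0.055556.
Step 4: Exact two-sided p-value (enumerate n! = 362880 permutations of y under H0): p = 0.919455.
Step 5: alpha = 0.05. fail to reject H0.

tau_b = 0.0556 (C=19, D=17), p = 0.919455, fail to reject H0.
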